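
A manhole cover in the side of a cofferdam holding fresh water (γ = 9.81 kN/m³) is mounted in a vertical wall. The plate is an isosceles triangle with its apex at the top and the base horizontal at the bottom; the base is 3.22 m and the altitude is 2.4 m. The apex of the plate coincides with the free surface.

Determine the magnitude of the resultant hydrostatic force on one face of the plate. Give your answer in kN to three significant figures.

F ≈ 60.6 kN

γ = 9.81 kN/m³.
With the apex up, the centroid sits 2h/3 = 2 × 2.4/3 = 1.6 m below the apex, so the centroid depth is h_c = 1.6 m.
A = ½ × 3.22 × 2.4 = 3.864 m².
Resultant F = γ·h_c·A = 9.81 × 1.6 × 3.864 = 60.6493 kN.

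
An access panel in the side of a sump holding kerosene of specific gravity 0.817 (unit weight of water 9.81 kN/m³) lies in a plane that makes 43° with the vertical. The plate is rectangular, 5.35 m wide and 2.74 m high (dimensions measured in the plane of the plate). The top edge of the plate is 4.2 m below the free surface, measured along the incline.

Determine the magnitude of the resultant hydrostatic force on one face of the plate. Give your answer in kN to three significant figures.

F ≈ 479 kN

γ = 0.817 × 9.81 = 8.01477 kN/m³.
The plate makes 43° with the vertical, i.e. θ = 90° − 43° = 47° to the horizontal. Measuring y along the incline from the free-surface line, vertical depth h = y·sinθ with sinθ = 0.731354.
The centroid lies 2.74/2 = 1.37 m below the top edge, so y_c = 4.2 + 1.37 = 5.57 m and h_c = 5.57 × 0.731354 = 4.07364 m.
A = 5.35 × 2.74 = 14.659 m².
Resultant F = γ·h_c·A = 8.01477 × 4.07364 × 14.659 = 478.606 kN.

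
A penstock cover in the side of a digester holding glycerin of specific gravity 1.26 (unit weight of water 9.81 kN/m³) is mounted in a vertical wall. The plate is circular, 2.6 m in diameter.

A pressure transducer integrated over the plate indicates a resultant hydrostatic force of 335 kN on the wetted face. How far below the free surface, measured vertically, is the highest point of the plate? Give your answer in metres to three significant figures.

d_top ≈ 3.80 m

γ = 1.26 × 9.81 = 12.3606 kN/m³.
A = π(1.3)² = 5.30929 m².
From F = γ·h_c·A, the centroid depth is h_c = 335/(12.3606 × 5.30929) = 5.10468 m.
The centroid is at the centre, 1.3 m below the top of the plate, so the highest point sits at h_top = 5.10468 − 1.3 = 3.80468 m below the surface.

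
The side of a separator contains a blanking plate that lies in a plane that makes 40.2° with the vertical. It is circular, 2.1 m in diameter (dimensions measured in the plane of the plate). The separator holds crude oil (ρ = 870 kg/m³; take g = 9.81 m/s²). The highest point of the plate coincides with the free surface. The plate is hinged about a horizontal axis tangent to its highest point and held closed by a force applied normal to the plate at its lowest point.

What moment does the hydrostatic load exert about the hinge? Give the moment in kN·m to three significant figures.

γ = ρg = 870 × 9.81 / 1000 = 8.5347 kN/m³.
The plate makes 40.2° with the vertical, i.e. θ = 90° − 40.2° = 49.8° to the horizontal. Measuring y along the incline from the free-surface line, vertical depth h = y·sinθ with sinθ = 0.763796.
The centroid is at the centre, 1.05 m below the top of the plate, so y_c = 1.05 m and h_c = 1.05 × 0.763796 = 0.801986 m.
A = π(1.05)² = 3.46361 m².
Resultant F = γ·h_c·A = 8.5347 × 0.801986 × 3.46361 = 23.7074 kN.
I_c = πr⁴/4 = π × 1.05⁴/4 = 0.954656 m⁴.
Centre of pressure: y_p = y_c + I_c/(y_c·A) = 1.05 + 0.954656/(1.05 × 3.46361) = 1.05 + 0.2625 = 1.3125 m along the plane.
The resultant acts 1.05 + 0.2625 = 1.3125 m (along the plate) below the hinge at the top edge, so the moment about the hinge is M = F × 1.3125 = 23.7074 × 1.3125 = 31.116 kN·m.

M ≈ 31.1 kN·m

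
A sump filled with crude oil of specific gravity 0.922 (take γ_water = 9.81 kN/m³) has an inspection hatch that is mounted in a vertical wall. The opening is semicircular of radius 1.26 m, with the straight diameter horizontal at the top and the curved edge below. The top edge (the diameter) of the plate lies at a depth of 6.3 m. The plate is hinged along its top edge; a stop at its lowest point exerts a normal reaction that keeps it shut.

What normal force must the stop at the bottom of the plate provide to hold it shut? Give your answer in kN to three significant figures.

P ≈ 67.4 kN

γ = 0.922 × 9.81 = 9.04482 kN/m³.
The centroid of a semicircle lies 4r/(3π) = 0.534761 m from the diameter, here below the top edge, so the centroid depth is h_c = 6.3 + 0.534761 = 6.83476 m.
A = πr²/2 = π × 1.26²/2 = 2.4938 m².
Resultant F = γ·h_c·A = 9.04482 × 6.83476 × 2.4938 = 154.165 kN.
I_c = (π/8 − 8/(9π))·r⁴ = 0.109757 × 1.26⁴ = 0.27664 m⁴.
Centre of pressure: y_p = y_c + I_c/(y_c·A) = 6.83476 + 0.27664/(6.83476 × 2.4938) = 6.83476 + 0.0162304 = 6.85099 m along the plane.
The resultant acts 0.534761 + 0.0162304 = 0.550991 m (along the plate) below the hinge at the top edge, so the moment about the hinge is M = F × 0.550991 = 154.165 × 0.550991 = 84.9435 kN·m.
A normal force at the bottom, 1.26 m from the hinge, must supply this moment: P = 84.9435/1.26 = 67.4155 kN.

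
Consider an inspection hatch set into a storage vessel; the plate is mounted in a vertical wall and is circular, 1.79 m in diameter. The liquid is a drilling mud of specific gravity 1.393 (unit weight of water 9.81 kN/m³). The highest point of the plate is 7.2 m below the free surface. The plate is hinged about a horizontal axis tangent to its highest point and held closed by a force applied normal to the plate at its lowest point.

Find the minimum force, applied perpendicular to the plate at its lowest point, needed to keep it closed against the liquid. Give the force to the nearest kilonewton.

γ = 1.393 × 9.81 = 13.66533 kN/m³.
The centroid is at the centre, 0.895 m below the top of the plate, so the centroid depth is h_c = 7.2 + 0.895 = 8.095 m.
A = π(0.895)² = 2.51649 m².
Resultant F = γ·h_c·A = 13.66533 × 8.095 × 2.51649 = 278.376 kN.
I_c = πr⁴/4 = π × 0.895⁴/4 = 0.503944 m⁴.
Centre of pressure: y_p = y_c + I_c/(y_c·A) = 8.095 + 0.503944/(8.095 × 2.51649) = 8.095 + 0.0247383 = 8.11974 m along the plane.
The resultant acts 0.895 + 0.0247383 = 0.919738 m (along the plate) below the hinge at the top edge, so the moment about the hinge is M = F × 0.919738 = 278.376 × 0.919738 = 256.033 kN·m.
A normal force at the bottom, 1.79 m from the hinge, must supply this moment: P = 256.033/1.79 = 143.035 kN.

P ≈ 143 kN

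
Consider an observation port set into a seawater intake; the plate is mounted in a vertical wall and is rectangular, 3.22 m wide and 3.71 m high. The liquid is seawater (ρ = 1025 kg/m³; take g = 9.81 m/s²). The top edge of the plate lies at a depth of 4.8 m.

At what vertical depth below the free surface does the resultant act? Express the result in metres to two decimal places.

h_p = 6.83 m

γ = ρg = 1025 × 9.81 / 1000 = 10.05525 kN/m³.
The centroid lies 3.71/2 = 1.855 m below the top edge, so the centroid depth is h_c = 4.8 + 1.855 = 6.655 m.
A = 3.22 × 3.71 = 11.9462 m².
Resultant F = γ·h_c·A = 10.05525 × 6.655 × 11.9462 = 799.412 kN.
I_c = b·h³/12 = 3.22 × 3.71³/12 = 13.7024 m⁴.
Centre of pressure: y_p = y_c + I_c/(y_c·A) = 6.655 + 13.7024/(6.655 × 11.9462) = 6.655 + 0.172353 = 6.82735 m along the plane.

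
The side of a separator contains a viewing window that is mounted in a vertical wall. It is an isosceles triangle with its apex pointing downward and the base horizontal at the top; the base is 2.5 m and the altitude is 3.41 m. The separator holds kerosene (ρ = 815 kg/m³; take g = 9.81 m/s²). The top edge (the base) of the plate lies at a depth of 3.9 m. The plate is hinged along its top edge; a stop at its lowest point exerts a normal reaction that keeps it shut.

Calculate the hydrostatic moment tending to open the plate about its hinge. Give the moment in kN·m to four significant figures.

M ≈ 217.1 kN·m

γ = ρg = 815 × 9.81 / 1000 = 7.99515 kN/m³.
With the apex down, the centroid sits h/3 = 3.41/3 = 1.13667 m below the base (the top edge), so the centroid depth is h_c = 3.9 + 1.13667 = 5.03667 m.
A = ½ × 2.5 × 3.41 = 4.2625 m².
Resultant F = γ·h_c·A = 7.99515 × 5.03667 × 4.2625 = 171.646 kN.
I_c = b·h³/36 = 2.5 × 3.41³/36 = 2.7536 m⁴.
Centre of pressure: y_p = y_c + I_c/(y_c·A) = 5.03667 + 2.7536/(5.03667 × 4.2625) = 5.03667 + 0.128261 = 5.16493 m along the plane.
The resultant acts 1.13667 + 0.128261 = 1.26493 m (along the plate) below the hinge at the top edge, so the moment about the hinge is M = F × 1.26493 = 171.646 × 1.26493 = 217.12 kN·m.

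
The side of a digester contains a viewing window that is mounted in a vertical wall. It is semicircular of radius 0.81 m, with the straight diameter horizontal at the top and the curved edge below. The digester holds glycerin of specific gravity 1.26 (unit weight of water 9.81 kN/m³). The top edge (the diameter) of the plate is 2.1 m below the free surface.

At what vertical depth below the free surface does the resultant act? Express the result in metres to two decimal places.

h_p = 2.46 m

γ = 1.26 × 9.81 = 12.3606 kN/m³.
The centroid of a semicircle lies 4r/(3π) = 0.343775 m from the diameter, here below the top edge, so the centroid depth is h_c = 2.1 + 0.343775 = 2.44378 m.
A = πr²/2 = π × 0.81²/2 = 1.0306 m².
Resultant F = γ·h_c·A = 12.3606 × 2.44378 × 1.0306 = 31.1309 kN.
I_c = (π/8 − 8/(9π))·r⁴ = 0.109757 × 0.81⁴ = 0.0472468 m⁴.
Centre of pressure: y_p = y_c + I_c/(y_c·A) = 2.44378 + 0.0472468/(2.44378 × 1.0306) = 2.44378 + 0.0187595 = 2.46254 m along the plane.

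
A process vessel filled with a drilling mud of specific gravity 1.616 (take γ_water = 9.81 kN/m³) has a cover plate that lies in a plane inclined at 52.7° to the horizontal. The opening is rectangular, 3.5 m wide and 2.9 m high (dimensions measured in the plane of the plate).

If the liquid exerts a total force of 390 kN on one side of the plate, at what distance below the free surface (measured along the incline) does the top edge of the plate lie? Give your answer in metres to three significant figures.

y_top ≈ 1.60 m

γ = 1.616 × 9.81 = 15.85296 kN/m³.
A = 3.5 × 2.9 = 10.15 m².
From F = γ·h_c·A, the centroid depth is h_c = 390/(15.85296 × 10.15) = 2.42375 m.
Let θ = 52.7° be the plate's angle to the horizontal; measure y along the incline from where the plane meets the free surface. Vertical depth h = y·sinθ with sinθ = 0.795473.
Along the incline, y_c = h_c/sinθ = 2.42375/0.795473 = 3.04693 m.
The centroid lies 2.9/2 = 1.45 m below the top edge, so the top edge sits at y_top = 3.04693 − 1.45 = 1.59693 m along the incline.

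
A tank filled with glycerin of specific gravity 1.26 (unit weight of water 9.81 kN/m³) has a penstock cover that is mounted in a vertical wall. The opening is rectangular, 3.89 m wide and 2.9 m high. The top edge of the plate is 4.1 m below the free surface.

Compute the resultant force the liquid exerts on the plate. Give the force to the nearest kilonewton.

F ≈ 774 kN

γ = 1.26 × 9.81 = 12.3606 kN/m³.
The centroid lies 2.9/2 = 1.45 m below the top edge, so the centroid depth is h_c = 4.1 + 1.45 = 5.55 m.
A = 3.89 × 2.9 = 11.281 m².
Resultant F = γ·h_c·A = 12.3606 × 5.55 × 11.281 = 773.892 kN.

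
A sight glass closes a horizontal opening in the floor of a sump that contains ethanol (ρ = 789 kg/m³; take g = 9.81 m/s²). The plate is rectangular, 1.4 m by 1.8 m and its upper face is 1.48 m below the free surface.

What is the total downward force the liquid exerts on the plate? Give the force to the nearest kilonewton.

F ≈ 29 kN

γ = ρg = 789 × 9.81 / 1000 = 7.74009 kN/m³.
The plate is horizontal, so pressure is uniform at p = γ·h = 7.74009 × 1.48 = 11.4553 kN/m².
A = 1.4 × 1.8 = 2.52 m².
F = p·A = 11.4553 × 2.52 = 28.8674 kN.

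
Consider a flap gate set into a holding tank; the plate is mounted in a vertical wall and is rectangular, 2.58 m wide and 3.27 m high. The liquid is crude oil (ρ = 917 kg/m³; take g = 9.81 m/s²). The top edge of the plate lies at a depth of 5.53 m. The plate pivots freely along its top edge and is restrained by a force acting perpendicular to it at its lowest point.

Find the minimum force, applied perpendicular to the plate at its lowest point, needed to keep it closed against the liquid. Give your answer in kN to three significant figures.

γ = ρg = 917 × 9.81 / 1000 = 8.99577 kN/m³.
The centroid lies 3.27/2 = 1.635 m below the top edge, so the centroid depth is h_c = 5.53 + 1.635 = 7.165 m.
A = 2.58 × 3.27 = 8.4366 m².
Resultant F = γ·h_c·A = 8.99577 × 7.165 × 8.4366 = 543.778 kN.
I_c = b·h³/12 = 2.58 × 3.27³/12 = 7.51764 m⁴.
Centre of pressure: y_p = y_c + I_c/(y_c·A) = 7.165 + 7.51764/(7.165 × 8.4366) = 7.165 + 0.124365 = 7.28937 m along the plane.
The resultant acts 1.635 + 0.124365 = 1.75937 m (along the plate) below the hinge at the top edge, so the moment about the hinge is M = F × 1.75937 = 543.778 × 1.75937 = 956.707 kN·m.
A normal force at the bottom, 3.27 m from the hinge, must supply this moment: P = 956.707/3.27 = 292.571 kN.

P ≈ 293 kN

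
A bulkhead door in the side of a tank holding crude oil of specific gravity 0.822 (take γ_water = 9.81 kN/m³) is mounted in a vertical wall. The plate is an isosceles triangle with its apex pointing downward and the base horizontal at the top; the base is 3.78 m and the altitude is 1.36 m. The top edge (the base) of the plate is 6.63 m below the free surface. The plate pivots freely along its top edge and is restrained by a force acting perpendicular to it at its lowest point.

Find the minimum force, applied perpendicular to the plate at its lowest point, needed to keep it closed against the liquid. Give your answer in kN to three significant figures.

γ = 0.822 × 9.81 = 8.06382 kN/m³.
With the apex down, the centroid sits h/3 = 1.36/3 = 0.453333 m below the base (the top edge), so the centroid depth is h_c = 6.63 + 0.453333 = 7.08333 m.
A = ½ × 3.78 × 1.36 = 2.5704 m².
Resultant F = γ·h_c·A = 8.06382 × 7.08333 × 2.5704 = 146.818 kN.
I_c = b·h³/36 = 3.78 × 1.36³/36 = 0.264123 m⁴.
Centre of pressure: y_p = y_c + I_c/(y_c·A) = 7.08333 + 0.264123/(7.08333 × 2.5704) = 7.08333 + 0.0145067 = 7.09784 m along the plane.
The resultant acts 0.453333 + 0.0145067 = 0.46784 m (along the plate) below the hinge at the top edge, so the moment about the hinge is M = F × 0.46784 = 146.818 × 0.46784 = 68.6873 kN·m.
A normal force at the bottom, 1.36 m from the hinge, must supply this moment: P = 68.6873/1.36 = 50.5054 kN.

P ≈ 50.5 kN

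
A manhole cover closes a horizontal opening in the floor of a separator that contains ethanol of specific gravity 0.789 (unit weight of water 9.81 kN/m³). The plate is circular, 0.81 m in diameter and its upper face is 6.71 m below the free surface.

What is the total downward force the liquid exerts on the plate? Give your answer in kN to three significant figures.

γ = 0.789 × 9.81 = 7.74009 kN/m³.
The plate is horizontal, so pressure is uniform at p = γ·h = 7.74009 × 6.71 = 51.936 kN/m².
A = π(0.405)² = 0.5153 m².
F = p·A = 51.936 × 0.5153 = 26.7626 kN.

F ≈ 26.8 kN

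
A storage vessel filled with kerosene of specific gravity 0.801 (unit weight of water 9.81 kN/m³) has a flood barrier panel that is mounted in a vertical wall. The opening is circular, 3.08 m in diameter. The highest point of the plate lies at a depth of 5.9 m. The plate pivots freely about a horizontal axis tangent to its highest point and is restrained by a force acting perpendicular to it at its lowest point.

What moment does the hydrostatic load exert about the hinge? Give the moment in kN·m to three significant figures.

γ = 0.801 × 9.81 = 7.85781 kN/m³.
The centroid is at the centre, 1.54 m below the top of the plate, so the centroid depth is h_c = 5.9 + 1.54 = 7.44 m.
A = π(1.54)² = 7.4506 m².
Resultant F = γ·h_c·A = 7.85781 × 7.44 × 7.4506 = 435.578 kN.
I_c = πr⁴/4 = π × 1.54⁴/4 = 4.41746 m⁴.
Centre of pressure: y_p = y_c + I_c/(y_c·A) = 7.44 + 4.41746/(7.44 × 7.4506) = 7.44 + 0.0796908 = 7.51969 m along the plane.
The resultant acts 1.54 + 0.0796908 = 1.61969 m (along the plate) below the hinge at the top edge, so the moment about the hinge is M = F × 1.61969 = 435.578 × 1.61969 = 705.501 kN·m.

M ≈ 706 kN·m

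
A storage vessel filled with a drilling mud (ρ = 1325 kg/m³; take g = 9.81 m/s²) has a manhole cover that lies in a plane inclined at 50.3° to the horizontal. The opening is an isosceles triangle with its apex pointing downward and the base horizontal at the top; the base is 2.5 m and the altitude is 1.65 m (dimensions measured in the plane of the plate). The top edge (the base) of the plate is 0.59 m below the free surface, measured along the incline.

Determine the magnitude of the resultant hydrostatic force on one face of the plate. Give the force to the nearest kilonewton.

γ = ρg = 1325 × 9.81 / 1000 = 12.99825 kN/m³.
Let θ = 50.3° be the plate's angle to the horizontal; measure y along the incline from where the plane meets the free surface. Vertical depth h = y·sinθ with sinθ = 0.769400.
With the apex down, the centroid sits h/3 = 1.65/3 = 0.55 m below the base (the top edge), so y_c = 0.59 + 0.55 = 1.14 m and h_c = 1.14 × 0.769400 = 0.877116 m.
A = ½ × 2.5 × 1.65 = 2.0625 m².
Resultant F = γ·h_c·A = 12.99825 × 0.877116 × 2.0625 = 23.5145 kN.

F ≈ 24 kN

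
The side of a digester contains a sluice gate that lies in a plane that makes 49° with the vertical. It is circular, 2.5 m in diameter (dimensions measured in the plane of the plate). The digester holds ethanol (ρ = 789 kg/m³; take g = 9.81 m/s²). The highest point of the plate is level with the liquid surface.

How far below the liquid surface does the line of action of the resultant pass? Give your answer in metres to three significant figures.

h_p = 1.03 m

γ = ρg = 789 × 9.81 / 1000 = 7.74009 kN/m³.
The plate makes 49° with the vertical, i.e. θ = 90° − 49° = 41° to the horizontal. Measuring y along the incline from the free-surface line, vertical depth h = y·sinθ with sinθ = 0.656059.
The centroid is at the centre, 1.25 m below the top of the plate, so y_c = 1.25 m and h_c = 1.25 × 0.656059 = 0.820074 m.
A = π(1.25)² = 4.90874 m².
Resultant F = γ·h_c·A = 7.74009 × 0.820074 × 4.90874 = 31.158 kN.
I_c = πr⁴/4 = π × 1.25⁴/4 = 1.91748 m⁴.
Centre of pressure: y_p = y_c + I_c/(y_c·A) = 1.25 + 1.91748/(1.25 × 4.90874) = 1.25 + 0.312501 = 1.5625 m along the plane.
Vertically, h_p = y_p·sinθ = 1.5625 × 0.656059 = 1.02509 m.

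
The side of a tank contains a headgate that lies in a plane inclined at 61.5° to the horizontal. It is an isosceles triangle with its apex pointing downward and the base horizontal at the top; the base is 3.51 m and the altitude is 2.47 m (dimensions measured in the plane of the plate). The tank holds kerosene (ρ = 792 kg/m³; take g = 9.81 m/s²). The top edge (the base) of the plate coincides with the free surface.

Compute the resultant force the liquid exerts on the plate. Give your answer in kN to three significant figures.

γ = ρg = 792 × 9.81 / 1000 = 7.76952 kN/m³.
Let θ = 61.5° be the plate's angle to the horizontal; measure y along the incline from where the plane meets the free surface. Vertical depth h = y·sinθ with sinθ = 0.878817.
With the apex down, the centroid sits h/3 = 2.47/3 = 0.823333 m below the base (the top edge), so y_c = 0.823333 m and h_c = 0.823333 × 0.878817 = 0.723559 m.
A = ½ × 3.51 × 2.47 = 4.33485 m².
Resultant F = γ·h_c·A = 7.76952 × 0.723559 × 4.33485 = 24.3693 kN.

F ≈ 24.4 kN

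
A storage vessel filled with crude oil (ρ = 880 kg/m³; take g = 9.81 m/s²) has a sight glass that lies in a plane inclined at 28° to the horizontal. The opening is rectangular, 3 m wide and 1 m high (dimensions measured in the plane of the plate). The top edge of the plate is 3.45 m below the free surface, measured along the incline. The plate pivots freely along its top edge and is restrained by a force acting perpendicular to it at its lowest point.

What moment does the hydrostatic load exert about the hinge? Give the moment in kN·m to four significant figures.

γ = ρg = 880 × 9.81 / 1000 = 8.6328 kN/m³.
Let θ = 28° be the plate's angle to the horizontal; measure y along the incline from where the plane meets the free surface. Vertical depth h = y·sinθ with sinθ = 0.469472.
The centroid lies 1/2 = 0.5 m below the top edge, so y_c = 3.45 + 0.5 = 3.95 m and h_c = 3.95 × 0.469472 = 1.85441 m.
A = 3 × 1 = 3 m².
Resultant F = γ·h_c·A = 8.6328 × 1.85441 × 3 = 48.0263 kN.
I_c = b·h³/12 = 3 × 1³/12 = 0.25 m⁴.
Centre of pressure: y_p = y_c + I_c/(y_c·A) = 3.95 + 0.25/(3.95 × 3) = 3.95 + 0.021097 = 3.9711 m along the plane.
The resultant acts 0.5 + 0.021097 = 0.521097 m (along the plate) below the hinge at the top edge, so the moment about the hinge is M = F × 0.521097 = 48.0263 × 0.521097 = 25.0264 kN·m.

M ≈ 25.03 kN·m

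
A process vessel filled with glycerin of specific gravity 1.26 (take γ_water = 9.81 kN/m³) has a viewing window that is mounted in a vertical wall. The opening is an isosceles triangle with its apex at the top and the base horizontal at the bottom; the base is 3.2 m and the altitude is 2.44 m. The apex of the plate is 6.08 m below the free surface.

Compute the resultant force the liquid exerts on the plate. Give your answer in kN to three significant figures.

γ = 1.26 × 9.81 = 12.3606 kN/m³.
With the apex up, the centroid sits 2h/3 = 2 × 2.44/3 = 1.62667 m below the apex, so the centroid depth is h_c = 6.08 + 1.62667 = 7.70667 m.
A = ½ × 3.2 × 2.44 = 3.904 m².
Resultant F = γ·h_c·A = 12.3606 × 7.70667 × 3.904 = 371.891 kN.

F ≈ 372 kN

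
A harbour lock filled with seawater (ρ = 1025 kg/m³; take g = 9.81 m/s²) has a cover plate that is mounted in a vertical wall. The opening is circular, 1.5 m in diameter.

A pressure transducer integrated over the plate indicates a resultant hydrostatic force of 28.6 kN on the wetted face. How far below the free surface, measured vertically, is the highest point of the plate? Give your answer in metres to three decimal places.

γ = ρg = 1025 × 9.81 / 1000 = 10.05525 kN/m³.
A = π(0.75)² = 1.76715 m².
From F = γ·h_c·A, the centroid depth is h_c = 28.6/(10.05525 × 1.76715) = 1.60953 m.
The centroid is at the centre, 0.75 m below the top of the plate, so the highest point sits at h_top = 1.60953 − 0.75 = 0.85953 m below the surface.

d_top ≈ 0.860 m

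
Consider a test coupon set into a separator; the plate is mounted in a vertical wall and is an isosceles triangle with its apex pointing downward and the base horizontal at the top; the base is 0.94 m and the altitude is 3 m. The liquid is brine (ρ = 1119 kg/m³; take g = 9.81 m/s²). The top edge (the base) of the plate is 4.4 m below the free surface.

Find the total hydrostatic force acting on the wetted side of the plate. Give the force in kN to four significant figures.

F ≈ 83.58 kN

γ = ρg = 1119 × 9.81 / 1000 = 10.97739 kN/m³.
With the apex down, the centroid sits h/3 = 3/3 = 1 m below the base (the top edge), so the centroid depth is h_c = 4.4 + 1 = 5.4 m.
A = ½ × 0.94 × 3 = 1.41 m².
Resultant F = γ·h_c·A = 10.97739 × 5.4 × 1.41 = 83.5818 kN.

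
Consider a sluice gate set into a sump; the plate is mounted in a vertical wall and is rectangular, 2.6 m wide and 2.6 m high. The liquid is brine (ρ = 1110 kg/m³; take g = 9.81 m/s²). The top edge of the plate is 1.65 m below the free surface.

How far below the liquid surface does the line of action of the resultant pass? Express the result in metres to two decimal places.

h_p = 3.14 m

γ = ρg = 1110 × 9.81 / 1000 = 10.8891 kN/m³.
The centroid lies 2.6/2 = 1.3 m below the top edge, so the centroid depth is h_c = 1.65 + 1.3 = 2.95 m.
A = 2.6 × 2.6 = 6.76 m².
Resultant F = γ·h_c·A = 10.8891 × 2.95 × 6.76 = 217.15 kN.
I_c = b·h³/12 = 2.6 × 2.6³/12 = 3.80813 m⁴.
Centre of pressure: y_p = y_c + I_c/(y_c·A) = 2.95 + 3.80813/(2.95 × 6.76) = 2.95 + 0.19096 = 3.14096 m along the plane.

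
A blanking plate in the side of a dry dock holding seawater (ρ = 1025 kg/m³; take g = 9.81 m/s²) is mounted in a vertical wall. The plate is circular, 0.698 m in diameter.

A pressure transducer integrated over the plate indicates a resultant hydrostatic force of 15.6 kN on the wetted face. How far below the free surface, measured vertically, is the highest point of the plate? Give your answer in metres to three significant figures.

γ = ρg = 1025 × 9.81 / 1000 = 10.05525 kN/m³.
A = π(0.349)² = 0.382649 m².
From F = γ·h_c·A, the centroid depth is h_c = 15.6/(10.05525 × 0.382649) = 4.05444 m.
The centroid is at the centre, 0.349 m below the top of the plate, so the highest point sits at h_top = 4.05444 − 0.349 = 3.70544 m below the surface.

d_top ≈ 3.71 m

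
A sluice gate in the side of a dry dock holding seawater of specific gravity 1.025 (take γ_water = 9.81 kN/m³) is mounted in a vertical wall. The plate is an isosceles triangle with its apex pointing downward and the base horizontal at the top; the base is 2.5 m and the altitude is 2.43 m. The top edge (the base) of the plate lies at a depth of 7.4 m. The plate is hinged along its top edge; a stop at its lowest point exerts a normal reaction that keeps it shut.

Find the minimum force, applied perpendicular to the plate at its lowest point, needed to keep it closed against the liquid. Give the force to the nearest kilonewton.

P ≈ 88 kN

γ = 1.025 × 9.81 = 10.05525 kN/m³.
With the apex down, the centroid sits h/3 = 2.43/3 = 0.81 m below the base (the top edge), so the centroid depth is h_c = 7.4 + 0.81 = 8.21 m.
A = ½ × 2.5 × 2.43 = 3.0375 m².
Resultant F = γ·h_c·A = 10.05525 × 8.21 × 3.0375 = 250.757 kN.
I_c = b·h³/36 = 2.5 × 2.43³/36 = 0.996452 m⁴.
Centre of pressure: y_p = y_c + I_c/(y_c·A) = 8.21 + 0.996452/(8.21 × 3.0375) = 8.21 + 0.0399574 = 8.24996 m along the plane.
The resultant acts 0.81 + 0.0399574 = 0.849957 m (along the plate) below the hinge at the top edge, so the moment about the hinge is M = F × 0.849957 = 250.757 × 0.849957 = 213.133 kN·m.
A normal force at the bottom, 2.43 m from the hinge, must supply this moment: P = 213.133/2.43 = 87.7091 kN.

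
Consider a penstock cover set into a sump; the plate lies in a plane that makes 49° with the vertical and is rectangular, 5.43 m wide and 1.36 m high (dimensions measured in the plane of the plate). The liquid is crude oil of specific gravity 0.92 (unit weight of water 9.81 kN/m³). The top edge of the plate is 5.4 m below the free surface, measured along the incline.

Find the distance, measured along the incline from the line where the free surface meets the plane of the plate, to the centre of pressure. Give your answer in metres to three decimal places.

γ = 0.92 × 9.81 = 9.0252 kN/m³.
The plate makes 49° with the vertical, i.e. θ = 90° − 49° = 41° to the horizontal. Measuring y along the incline from the free-surface line, vertical depth h = y·sinθ with sinθ = 0.656059.
The centroid lies 1.36/2 = 0.68 m below the top edge, so y_c = 5.4 + 0.68 = 6.08 m and h_c = 6.08 × 0.656059 = 3.98884 m.
A = 5.43 × 1.36 = 7.3848 m².
Resultant F = γ·h_c·A = 9.0252 × 3.98884 × 7.3848 = 265.853 kN.
I_c = b·h³/12 = 5.43 × 1.36³/12 = 1.13824 m⁴.
Centre of pressure: y_p = y_c + I_c/(y_c·A) = 6.08 + 1.13824/(6.08 × 7.3848) = 6.08 + 0.0253508 = 6.10535 m along the plane.

y_p = 6.105 m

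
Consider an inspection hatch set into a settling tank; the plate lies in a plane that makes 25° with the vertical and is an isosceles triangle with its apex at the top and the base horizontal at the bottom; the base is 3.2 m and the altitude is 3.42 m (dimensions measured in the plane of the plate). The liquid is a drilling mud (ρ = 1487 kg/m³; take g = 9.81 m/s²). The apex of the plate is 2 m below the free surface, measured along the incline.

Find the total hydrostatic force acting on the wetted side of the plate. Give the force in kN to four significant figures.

F ≈ 309.6 kN

γ = ρg = 1487 × 9.81 / 1000 = 14.58747 kN/m³.
The plate makes 25° with the vertical, i.e. θ = 90° − 25° = 65° to the horizontal. Measuring y along the incline from the free-surface line, vertical depth h = y·sinθ with sinθ = 0.906308.
With the apex up, the centroid sits 2h/3 = 2 × 3.42/3 = 2.28 m below the apex, so y_c = 2 + 2.28 = 4.28 m and h_c = 4.28 × 0.906308 = 3.879 m.
A = ½ × 3.2 × 3.42 = 5.472 m².
Resultant F = γ·h_c·A = 14.58747 × 3.879 × 5.472 = 309.632 kN.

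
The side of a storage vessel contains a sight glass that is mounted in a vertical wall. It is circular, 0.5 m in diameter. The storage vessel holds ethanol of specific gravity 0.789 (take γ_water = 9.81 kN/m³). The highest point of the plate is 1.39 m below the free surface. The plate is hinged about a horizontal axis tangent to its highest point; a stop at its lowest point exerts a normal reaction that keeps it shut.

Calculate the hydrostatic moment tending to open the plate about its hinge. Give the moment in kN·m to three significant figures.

γ = 0.789 × 9.81 = 7.74009 kN/m³.
The centroid is at the centre, 0.25 m below the top of the plate, so the centroid depth is h_c = 1.39 + 0.25 = 1.64 m.
A = π(0.25)² = 0.19635 m².
Resultant F = γ·h_c·A = 7.74009 × 1.64 × 0.19635 = 2.49242 kN.
I_c = πr⁴/4 = π × 0.25⁴/4 = 0.00306796 m⁴.
Centre of pressure: y_p = y_c + I_c/(y_c·A) = 1.64 + 0.00306796/(1.64 × 0.19635) = 1.64 + 0.00952741 = 1.64953 m along the plane.
The resultant acts 0.25 + 0.00952741 = 0.259527 m (along the plate) below the hinge at the top edge, so the moment about the hinge is M = F × 0.259527 = 2.49242 × 0.259527 = 0.64685 kN·m.

M ≈ 0.647 kN·m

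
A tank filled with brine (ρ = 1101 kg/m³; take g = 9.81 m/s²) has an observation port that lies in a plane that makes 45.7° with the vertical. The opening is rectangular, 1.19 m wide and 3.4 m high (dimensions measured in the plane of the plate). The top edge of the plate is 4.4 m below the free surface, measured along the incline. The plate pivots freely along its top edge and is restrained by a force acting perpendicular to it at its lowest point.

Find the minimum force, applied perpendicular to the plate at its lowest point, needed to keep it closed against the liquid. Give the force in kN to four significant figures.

P ≈ 101.7 kN

γ = ρg = 1101 × 9.81 / 1000 = 10.80081 kN/m³.
The plate makes 45.7° with the vertical, i.e. θ = 90° − 45.7° = 44.3° to the horizontal. Measuring y along the incline from the free-surface line, vertical depth h = y·sinθ with sinθ = 0.698415.
The centroid lies 3.4/2 = 1.7 m below the top edge, so y_c = 4.4 + 1.7 = 6.1 m and h_c = 6.1 × 0.698415 = 4.26033 m.
A = 1.19 × 3.4 = 4.046 m².
Resultant F = γ·h_c·A = 10.80081 × 4.26033 × 4.046 = 186.177 kN.
I_c = b·h³/12 = 1.19 × 3.4³/12 = 3.89765 m⁴.
Centre of pressure: y_p = y_c + I_c/(y_c·A) = 6.1 + 3.89765/(6.1 × 4.046) = 6.1 + 0.157924 = 6.25792 m along the plane.
The resultant acts 1.7 + 0.157924 = 1.85792 m (along the plate) below the hinge at the top edge, so the moment about the hinge is M = F × 1.85792 = 186.177 × 1.85792 = 345.902 kN·m.
A normal force at the bottom, 3.4 m from the hinge, must supply this moment: P = 345.902/3.4 = 101.736 kN.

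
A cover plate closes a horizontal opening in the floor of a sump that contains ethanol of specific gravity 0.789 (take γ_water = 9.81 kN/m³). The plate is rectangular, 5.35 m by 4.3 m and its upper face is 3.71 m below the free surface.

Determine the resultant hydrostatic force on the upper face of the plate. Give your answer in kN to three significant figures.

F ≈ 661 kN

γ = 0.789 × 9.81 = 7.74009 kN/m³.
The plate is horizontal, so pressure is uniform at p = γ·h = 7.74009 × 3.71 = 28.7157 kN/m².
A = 5.35 × 4.3 = 23.005 m².
F = p·A = 28.7157 × 23.005 = 660.605 kN.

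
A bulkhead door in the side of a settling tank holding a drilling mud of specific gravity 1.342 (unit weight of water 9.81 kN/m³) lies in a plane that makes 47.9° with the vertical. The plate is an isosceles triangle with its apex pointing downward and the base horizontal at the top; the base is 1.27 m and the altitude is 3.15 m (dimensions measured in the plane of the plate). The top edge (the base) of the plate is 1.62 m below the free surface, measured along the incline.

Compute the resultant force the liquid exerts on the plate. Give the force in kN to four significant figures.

F ≈ 47.14 kN

γ = 1.342 × 9.81 = 13.16502 kN/m³.
The plate makes 47.9° with the vertical, i.e. θ = 90° − 47.9° = 42.1° to the horizontal. Measuring y along the incline from the free-surface line, vertical depth h = y·sinθ with sinθ = 0.670427.
With the apex down, the centroid sits h/3 = 3.15/3 = 1.05 m below the base (the top edge), so y_c = 1.62 + 1.05 = 2.67 m and h_c = 2.67 × 0.670427 = 1.79004 m.
A = ½ × 1.27 × 3.15 = 2.00025 m².
Resultant F = γ·h_c·A = 13.16502 × 1.79004 × 2.00025 = 47.1377 kN.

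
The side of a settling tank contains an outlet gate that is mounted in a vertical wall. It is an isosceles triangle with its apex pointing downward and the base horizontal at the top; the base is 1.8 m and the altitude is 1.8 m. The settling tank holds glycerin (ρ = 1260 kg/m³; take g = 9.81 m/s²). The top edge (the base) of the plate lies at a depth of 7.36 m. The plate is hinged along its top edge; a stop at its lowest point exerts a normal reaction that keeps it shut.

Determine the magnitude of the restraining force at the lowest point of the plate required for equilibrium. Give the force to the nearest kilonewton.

P ≈ 55 kN

γ = ρg = 1260 × 9.81 / 1000 = 12.3606 kN/m³.
With the apex down, the centroid sits h/3 = 1.8/3 = 0.6 m below the base (the top edge), so the centroid depth is h_c = 7.36 + 0.6 = 7.96 m.
A = ½ × 1.8 × 1.8 = 1.62 m².
Resultant F = γ·h_c·A = 12.3606 × 7.96 × 1.62 = 159.392 kN.
I_c = b·h³/36 = 1.8 × 1.8³/36 = 0.2916 m⁴.
Centre of pressure: y_p = y_c + I_c/(y_c·A) = 7.96 + 0.2916/(7.96 × 1.62) = 7.96 + 0.0226131 = 7.98261 m along the plane.
The resultant acts 0.6 + 0.0226131 = 0.622613 m (along the plate) below the hinge at the top edge, so the moment about the hinge is M = F × 0.622613 = 159.392 × 0.622613 = 99.2395 kN·m.
A normal force at the bottom, 1.8 m from the hinge, must supply this moment: P = 99.2395/1.8 = 55.1331 kN.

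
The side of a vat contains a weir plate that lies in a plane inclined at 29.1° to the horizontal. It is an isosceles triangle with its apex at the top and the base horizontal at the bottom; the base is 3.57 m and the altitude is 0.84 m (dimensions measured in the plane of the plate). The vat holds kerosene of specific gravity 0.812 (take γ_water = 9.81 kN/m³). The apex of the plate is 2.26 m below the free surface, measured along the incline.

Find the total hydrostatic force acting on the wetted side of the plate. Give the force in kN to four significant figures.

F ≈ 16.38 kN

γ = 0.812 × 9.81 = 7.96572 kN/m³.
Let θ = 29.1° be the plate's angle to the horizontal; measure y along the incline from where the plane meets the free surface. Vertical depth h = y·sinθ with sinθ = 0.486335.
With the apex up, the centroid sits 2h/3 = 2 × 0.84/3 = 0.56 m below the apex, so y_c = 2.26 + 0.56 = 2.82 m and h_c = 2.82 × 0.486335 = 1.37146 m.
A = ½ × 3.57 × 0.84 = 1.4994 m².
Resultant F = γ·h_c·A = 7.96572 × 1.37146 × 1.4994 = 16.3804 kN.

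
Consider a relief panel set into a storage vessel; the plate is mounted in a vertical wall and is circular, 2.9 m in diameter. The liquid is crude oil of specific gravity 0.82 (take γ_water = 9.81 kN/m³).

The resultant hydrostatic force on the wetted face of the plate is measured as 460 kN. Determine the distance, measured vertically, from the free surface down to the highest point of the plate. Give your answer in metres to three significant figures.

d_top ≈ 7.21 m

γ = 0.82 × 9.81 = 8.0442 kN/m³.
A = π(1.45)² = 6.6052 m².
From F = γ·h_c·A, the centroid depth is h_c = 460/(8.0442 × 6.6052) = 8.65743 m.
The centroid is at the centre, 1.45 m below the top of the plate, so the highest point sits at h_top = 8.65743 − 1.45 = 7.20743 m below the surface.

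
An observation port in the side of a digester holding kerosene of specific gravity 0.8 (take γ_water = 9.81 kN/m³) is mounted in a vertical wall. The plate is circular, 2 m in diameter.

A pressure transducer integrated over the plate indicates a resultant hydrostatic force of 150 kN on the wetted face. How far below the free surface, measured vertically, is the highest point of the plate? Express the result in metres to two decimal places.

d_top ≈ 5.08 m

γ = 0.8 × 9.81 = 7.848 kN/m³.
A = π(1)² = 3.14159 m².
From F = γ·h_c·A, the centroid depth is h_c = 150/(7.848 × 3.14159) = 6.08391 m.
The centroid is at the centre, 1 m below the top of the plate, so the highest point sits at h_top = 6.08391 − 1 = 5.08391 m below the surface.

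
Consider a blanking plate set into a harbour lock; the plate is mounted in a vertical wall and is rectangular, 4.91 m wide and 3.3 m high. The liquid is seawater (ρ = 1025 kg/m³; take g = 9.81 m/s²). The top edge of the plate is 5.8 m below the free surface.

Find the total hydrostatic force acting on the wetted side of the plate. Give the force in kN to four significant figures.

γ = ρg = 1025 × 9.81 / 1000 = 10.05525 kN/m³.
The centroid lies 3.3/2 = 1.65 m below the top edge, so the centroid depth is h_c = 5.8 + 1.65 = 7.45 m.
A = 4.91 × 3.3 = 16.203 m².
Resultant F = γ·h_c·A = 10.05525 × 7.45 × 16.203 = 1213.79 kN.

F ≈ 1214 kN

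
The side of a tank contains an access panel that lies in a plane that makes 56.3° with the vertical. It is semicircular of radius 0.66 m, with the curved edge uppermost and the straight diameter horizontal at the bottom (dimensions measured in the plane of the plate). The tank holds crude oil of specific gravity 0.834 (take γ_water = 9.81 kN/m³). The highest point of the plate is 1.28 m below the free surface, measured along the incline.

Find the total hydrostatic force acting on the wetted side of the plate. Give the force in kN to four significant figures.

γ = 0.834 × 9.81 = 8.18154 kN/m³.
The plate makes 56.3° with the vertical, i.e. θ = 90° − 56.3° = 33.7° to the horizontal. Measuring y along the incline from the free-surface line, vertical depth h = y·sinθ with sinθ = 0.554844.
The centroid lies 4r/(3π) = 0.280113 m above the diameter, so r − 4r/(3π) = 0.66 − 0.280113 = 0.379887 m below the topmost point, so y_c = 1.28 + 0.379887 = 1.65989 m and h_c = 1.65989 × 0.554844 = 0.92098 m.
A = πr²/2 = π × 0.66²/2 = 0.684239 m².
Resultant F = γ·h_c·A = 8.18154 × 0.92098 × 0.684239 = 5.15576 kN.

F ≈ 5.156 kN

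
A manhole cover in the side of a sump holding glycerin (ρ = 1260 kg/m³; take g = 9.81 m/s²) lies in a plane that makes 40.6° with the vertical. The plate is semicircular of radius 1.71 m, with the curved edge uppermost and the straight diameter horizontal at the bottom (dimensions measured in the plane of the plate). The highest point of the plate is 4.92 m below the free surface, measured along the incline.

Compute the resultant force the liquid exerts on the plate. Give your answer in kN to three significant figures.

F ≈ 255 kN

γ = ρg = 1260 × 9.81 / 1000 = 12.3606 kN/m³.
The plate makes 40.6° with the vertical, i.e. θ = 90° − 40.6° = 49.4° to the horizontal. Measuring y along the incline from the free-surface line, vertical depth h = y·sinθ with sinθ = 0.759271.
The centroid lies 4r/(3π) = 0.725747 m above the diameter, so r − 4r/(3π) = 1.71 − 0.725747 = 0.984253 m below the topmost point, so y_c = 4.92 + 0.984253 = 5.90425 m and h_c = 5.90425 × 0.759271 = 4.48293 m.
A = πr²/2 = π × 1.71²/2 = 4.59317 m².
Resultant F = γ·h_c·A = 12.3606 × 4.48293 × 4.59317 = 254.515 kN.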